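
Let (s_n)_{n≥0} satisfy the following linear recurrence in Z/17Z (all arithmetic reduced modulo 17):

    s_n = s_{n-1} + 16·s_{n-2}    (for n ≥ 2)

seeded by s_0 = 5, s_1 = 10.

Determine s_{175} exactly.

10

s_2 = 1·10 + 16·5 = 5
s_3 = 1·5 + 16·10 = 12
s_4 = 1·12 + 16·5 = 7
s_5 = 1·7 + 16·12 = 12
s_6 = 1·12 + 16·7 = 5
s_7 = 1·5 + 16·12 = 10
(s_6, s_7) = (5, 10) = (s_0, s_1), so the sequence has period 6.
175 ≡ 1 (mod 6), hence s_175 = s_1 = 10.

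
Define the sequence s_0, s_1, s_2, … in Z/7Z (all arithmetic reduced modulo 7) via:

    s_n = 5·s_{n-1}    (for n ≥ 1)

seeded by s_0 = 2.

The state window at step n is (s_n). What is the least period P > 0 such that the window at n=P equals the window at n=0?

n=0: window = (2)
n=1: window = (3)
n=2: window = (1)
n=3: window = (5)
n=4: window = (4)
n=5: window = (6)
n=6: window = (2)
window at n=6 equals window at n=0 → period = 6

6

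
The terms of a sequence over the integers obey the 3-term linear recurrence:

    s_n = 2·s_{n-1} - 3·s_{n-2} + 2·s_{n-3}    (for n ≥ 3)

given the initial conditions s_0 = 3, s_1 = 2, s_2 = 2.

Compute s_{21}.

-284

s_3 = 2·2 + -3·2 + 2·3 = 4
s_4 = 2·4 + -3·2 + 2·2 = 6
s_5 = 2·6 + -3·4 + 2·2 = 4
s_6 = 2·4 + -3·6 + 2·4 = -2
s_7 = 2·-2 + -3·4 + 2·6 = -4
s_8 = 2·-4 + -3·-2 + 2·4 = 6
s_9 = 2·6 + -3·-4 + 2·-2 = 20
s_10 = 2·20 + -3·6 + 2·-4 = 14
s_11 = 2·14 + -3·20 + 2·6 = -20
s_12 = 2·-20 + -3·14 + 2·20 = -42
s_13 = 2·-42 + -3·-20 + 2·14 = 4
s_14 = 2·4 + -3·-42 + 2·-20 = 94
s_15 = 2·94 + -3·4 + 2·-42 = 92
s_16 = 2·92 + -3·94 + 2·4 = -90
s_17 = 2·-90 + -3·92 + 2·94 = -268
s_18 = 2·-268 + -3·-90 + 2·92 = -82
s_19 = 2·-82 + -3·-268 + 2·-90 = 460
s_20 = 2·460 + -3·-82 + 2·-268 = 630
s_21 = 2·630 + -3·460 + 2·-82 = -284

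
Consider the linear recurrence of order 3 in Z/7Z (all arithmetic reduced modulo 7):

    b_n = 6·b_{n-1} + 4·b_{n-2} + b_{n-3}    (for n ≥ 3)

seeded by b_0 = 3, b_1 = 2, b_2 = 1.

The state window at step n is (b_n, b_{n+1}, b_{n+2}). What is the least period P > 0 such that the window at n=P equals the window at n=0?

n=0: window = (3, 2, 1)
n=1: window = (2, 1, 3)
n=2: window = (1, 3, 3)
n=3: window = (3, 3, 3)
n=4: window = (3, 3, 5)
n=5: window = (3, 5, 3)
n=6: window = (5, 3, 6)
n=7: window = (3, 6, 4)
n=8: window = (6, 4, 2)
n=9: window = (4, 2, 6)
n=10: window = (2, 6, 6)
n=11: window = (6, 6, 6)
n=12: window = (6, 6, 3)
n=13: window = (6, 3, 6)
n=14: window = (3, 6, 5)
n=15: window = (6, 5, 1)
n=16: window = (5, 1, 4)
n=17: window = (1, 4, 5)
n=18: window = (4, 5, 5)
n=19: window = (5, 5, 5)
n=20: window = (5, 5, 6)
n=21: window = (5, 6, 5)
n=22: window = (6, 5, 3)
n=23: window = (5, 3, 2)
n=24: window = (3, 2, 1)
window at n=24 equals window at n=0 → period = 24

24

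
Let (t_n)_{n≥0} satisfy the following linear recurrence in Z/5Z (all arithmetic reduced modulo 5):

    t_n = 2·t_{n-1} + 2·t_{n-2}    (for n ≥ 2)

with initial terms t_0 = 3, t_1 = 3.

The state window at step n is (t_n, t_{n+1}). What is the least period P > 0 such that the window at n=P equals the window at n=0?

n=0: window = (3, 3)
n=1: window = (3, 2)
n=2: window = (2, 0)
n=3: window = (0, 4)
n=4: window = (4, 3)
n=5: window = (3, 4)
n=6: window = (4, 4)
n=7: window = (4, 1)
n=8: window = (1, 0)
n=9: window = (0, 2)
n=10: window = (2, 4)
n=11: window = (4, 2)
n=12: window = (2, 2)
n=13: window = (2, 3)
n=14: window = (3, 0)
n=15: window = (0, 1)
n=16: window = (1, 2)
n=17: window = (2, 1)
n=18: window = (1, 1)
n=19: window = (1, 4)
n=20: window = (4, 0)
n=21: window = (0, 3)
n=22: window = (3, 1)
n=23: window = (1, 3)
n=24: window = (3, 3)
window at n=24 equals window at n=0 → period = 24

24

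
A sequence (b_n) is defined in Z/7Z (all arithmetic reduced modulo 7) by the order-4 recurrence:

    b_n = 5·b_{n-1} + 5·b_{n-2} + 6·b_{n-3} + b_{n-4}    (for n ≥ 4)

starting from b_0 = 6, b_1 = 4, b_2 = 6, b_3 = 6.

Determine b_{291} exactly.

6

b_4 = 5·6 + 5·6 + 6·4 + 1·6 = 6
b_5 = 5·6 + 5·6 + 6·6 + 1·4 = 2
b_6 = 5·2 + 5·6 + 6·6 + 1·6 = 5
b_7 = 5·5 + 5·2 + 6·6 + 1·6 = 0
b_8 = 5·0 + 5·5 + 6·2 + 1·6 = 1
b_9 = 5·1 + 5·0 + 6·5 + 1·2 = 2
b_10 = 5·2 + 5·1 + 6·0 + 1·5 = 6
b_11 = 5·6 + 5·2 + 6·1 + 1·0 = 4
b_12 = 5·4 + 5·6 + 6·2 + 1·1 = 0
b_13 = 5·0 + 5·4 + 6·6 + 1·2 = 2
b_14 = 5·2 + 5·0 + 6·4 + 1·6 = 5
b_15 = 5·5 + 5·2 + 6·0 + 1·4 = 4
b_16 = 5·4 + 5·5 + 6·2 + 1·0 = 1
b_17 = 5·1 + 5·4 + 6·5 + 1·2 = 1
b_18 = 5·1 + 5·1 + 6·4 + 1·5 = 4
b_19 = 5·4 + 5·1 + 6·1 + 1·4 = 0
b_20 = 5·0 + 5·4 + 6·1 + 1·1 = 6
b_21 = 5·6 + 5·0 + 6·4 + 1·1 = 6
b_22 = 5·6 + 5·6 + 6·0 + 1·4 = 1
b_23 = 5·1 + 5·6 + 6·6 + 1·0 = 1
b_24 = 5·1 + 5·1 + 6·6 + 1·6 = 3
b_25 = 5·3 + 5·1 + 6·1 + 1·6 = 4
b_26 = 5·4 + 5·3 + 6·1 + 1·1 = 0
b_27 = 5·0 + 5·4 + 6·3 + 1·1 = 4
b_28 = 5·4 + 5·0 + 6·4 + 1·3 = 5
b_29 = 5·5 + 5·4 + 6·0 + 1·4 = 0
b_30 = 5·0 + 5·5 + 6·4 + 1·0 = 0
b_31 = 5·0 + 5·0 + 6·5 + 1·4 = 6
b_32 = 5·6 + 5·0 + 6·0 + 1·5 = 0
b_33 = 5·0 + 5·6 + 6·0 + 1·0 = 2
b_34 = 5·2 + 5·0 + 6·6 + 1·0 = 4
b_35 = 5·4 + 5·2 + 6·0 + 1·6 = 1
b_36 = 5·1 + 5·4 + 6·2 + 1·0 = 2
b_37 = 5·2 + 5·1 + 6·4 + 1·2 = 6
b_38 = 5·6 + 5·2 + 6·1 + 1·4 = 1
b_39 = 5·1 + 5·6 + 6·2 + 1·1 = 6
b_40 = 5·6 + 5·1 + 6·6 + 1·2 = 3
b_41 = 5·3 + 5·6 + 6·1 + 1·6 = 1
b_42 = 5·1 + 5·3 + 6·6 + 1·1 = 1
b_43 = 5·1 + 5·1 + 6·3 + 1·6 = 6
b_44 = 5·6 + 5·1 + 6·1 + 1·3 = 2
b_45 = 5·2 + 5·6 + 6·1 + 1·1 = 5
b_46 = 5·5 + 5·2 + 6·6 + 1·1 = 2
b_47 = 5·2 + 5·5 + 6·2 + 1·6 = 4
b_48 = 5·4 + 5·2 + 6·5 + 1·2 = 6
b_49 = 5·6 + 5·4 + 6·2 + 1·5 = 4
b_50 = 5·4 + 5·6 + 6·4 + 1·2 = 6
b_51 = 5·6 + 5·4 + 6·6 + 1·4 = 6
(b_48, b_49, b_50, b_51) = (6, 4, 6, 6) = (b_0, b_1, b_2, b_3), so the sequence has period 48.
291 ≡ 3 (mod 48), hence b_291 = b_3 = 6.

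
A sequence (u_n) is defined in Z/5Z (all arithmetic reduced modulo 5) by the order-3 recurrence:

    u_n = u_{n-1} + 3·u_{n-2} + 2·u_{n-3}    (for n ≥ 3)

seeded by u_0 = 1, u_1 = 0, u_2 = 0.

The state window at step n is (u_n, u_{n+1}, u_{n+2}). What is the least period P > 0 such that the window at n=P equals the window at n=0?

8

n=0: window = (1, 0, 0)
n=1: window = (0, 0, 2)
n=2: window = (0, 2, 2)
n=3: window = (2, 2, 3)
n=4: window = (2, 3, 3)
n=5: window = (3, 3, 1)
n=6: window = (3, 1, 1)
n=7: window = (1, 1, 0)
n=8: window = (1, 0, 0)
window at n=8 equals window at n=0 → period = 8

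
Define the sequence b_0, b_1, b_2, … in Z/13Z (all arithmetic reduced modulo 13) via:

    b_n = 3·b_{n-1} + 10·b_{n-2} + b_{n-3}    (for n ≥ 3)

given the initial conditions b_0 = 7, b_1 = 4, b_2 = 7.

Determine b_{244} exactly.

b_3 = 3·7 + 10·4 + 1·7 = 3
b_4 = 3·3 + 10·7 + 1·4 = 5
b_5 = 3·5 + 10·3 + 1·7 = 0
b_6 = 3·0 + 10·5 + 1·3 = 1
b_7 = 3·1 + 10·0 + 1·5 = 8
b_8 = 3·8 + 10·1 + 1·0 = 8
b_9 = 3·8 + 10·8 + 1·1 = 1
b_10 = 3·1 + 10·8 + 1·8 = 0
b_11 = 3·0 + 10·1 + 1·8 = 5
b_12 = 3·5 + 10·0 + 1·1 = 3
b_13 = 3·3 + 10·5 + 1·0 = 7
b_14 = 3·7 + 10·3 + 1·5 = 4
b_15 = 3·4 + 10·7 + 1·3 = 7
(b_13, b_14, b_15) = (7, 4, 7) = (b_0, b_1, b_2), so the sequence has period 13.
244 ≡ 10 (mod 13), hence b_244 = b_10 = 0.

0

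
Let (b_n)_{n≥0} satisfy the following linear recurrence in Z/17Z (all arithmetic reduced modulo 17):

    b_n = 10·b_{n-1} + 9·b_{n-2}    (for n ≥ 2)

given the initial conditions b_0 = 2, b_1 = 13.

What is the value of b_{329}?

b_2 = 10·13 + 9·2 = 12
b_3 = 10·12 + 9·13 = 16
b_4 = 10·16 + 9·12 = 13
b_5 = 10·13 + 9·16 = 2
b_6 = 10·2 + 9·13 = 1
b_7 = 10·1 + 9·2 = 11
Continuing the recurrence:
  b_8 = 0;  b_9 = 14;  b_10 = 4;  b_11 = 13;  b_12 = 13;  b_13 = 9
  b_14 = 3;  b_15 = 9;  b_16 = 15;  b_17 = 10;  b_18 = 14;  b_19 = 9
  b_20 = 12;  b_21 = 14;  b_22 = 10;  b_23 = 5;  b_24 = 4;  b_25 = 0
  b_26 = 2;  b_27 = 3;  b_28 = 14;  b_29 = 14;  b_30 = 11;  b_31 = 15
  b_32 = 11;  b_33 = 7;  b_34 = 16;  b_35 = 2;  b_36 = 11;  b_37 = 9
  b_38 = 2;  b_39 = 16;  b_40 = 8;  b_41 = 3;  b_42 = 0;  b_43 = 10
  b_44 = 15;  b_45 = 2;  b_46 = 2;  b_47 = 4;  b_48 = 7;  b_49 = 4
  b_50 = 1;  b_51 = 12;  b_52 = 10;  b_53 = 4;  b_54 = 11;  b_55 = 10
  b_56 = 12;  b_57 = 6;  b_58 = 15;  b_59 = 0;  b_60 = 16;  b_61 = 7
  b_62 = 10;  b_63 = 10;  b_64 = 3;  b_65 = 1;  b_66 = 3;  b_67 = 5
  b_68 = 9;  b_69 = 16;  b_70 = 3;  b_71 = 4;  b_72 = 16;  b_73 = 9
  b_74 = 13;  b_75 = 7;  b_76 = 0;  b_77 = 12;  b_78 = 1;  b_79 = 16
  b_80 = 16;  b_81 = 15;  b_82 = 5;  b_83 = 15;  b_84 = 8;  b_85 = 11
  b_86 = 12;  b_87 = 15;  b_88 = 3;  b_89 = 12;  b_90 = 11;  b_91 = 14
  b_92 = 1;  b_93 = 0;  b_94 = 9;  b_95 = 5;  b_96 = 12;  b_97 = 12
  b_98 = 7;  b_99 = 8;  b_100 = 7;  b_101 = 6;  b_102 = 4;  b_103 = 9
  b_104 = 7;  b_105 = 15;  b_106 = 9;  b_107 = 4;  b_108 = 2;  b_109 = 5
  b_110 = 0;  b_111 = 11;  b_112 = 8;  b_113 = 9;  b_114 = 9;  b_115 = 1
  b_116 = 6;  b_117 = 1;  b_118 = 13;  b_119 = 3;  b_120 = 11;  b_121 = 1
  b_122 = 7;  b_123 = 11;  b_124 = 3;  b_125 = 10;  b_126 = 8;  b_127 = 0
  b_128 = 4;  b_129 = 6;  b_130 = 11;  b_131 = 11;  b_132 = 5;  b_133 = 13
  b_134 = 5;  b_135 = 14;  b_136 = 15;  b_137 = 4;  b_138 = 5;  b_139 = 1
  b_140 = 4;  b_141 = 15;  b_142 = 16;  b_143 = 6;  b_144 = 0;  b_145 = 3
  b_146 = 13;  b_147 = 4;  b_148 = 4;  b_149 = 8;  b_150 = 14;  b_151 = 8
  b_152 = 2;  b_153 = 7;  b_154 = 3;  b_155 = 8;  b_156 = 5;  b_157 = 3
  b_158 = 7;  b_159 = 12;  b_160 = 13;  b_161 = 0;  b_162 = 15;  b_163 = 14
  b_164 = 3;  b_165 = 3;  b_166 = 6;  b_167 = 2;  b_168 = 6;  b_169 = 10
  b_170 = 1;  b_171 = 15;  b_172 = 6;  b_173 = 8;  b_174 = 15;  b_175 = 1
  b_176 = 9;  b_177 = 14;  b_178 = 0;  b_179 = 7;  b_180 = 2;  b_181 = 15
  b_182 = 15;  b_183 = 13;  b_184 = 10;  b_185 = 13;  b_186 = 16;  b_187 = 5
  b_188 = 7;  b_189 = 13;  b_190 = 6;  b_191 = 7;  b_192 = 5;  b_193 = 11
  b_194 = 2;  b_195 = 0;  b_196 = 1;  b_197 = 10;  b_198 = 7;  b_199 = 7
  b_200 = 14;  b_201 = 16;  b_202 = 14;  b_203 = 12;  b_204 = 8;  b_205 = 1
  b_206 = 14;  b_207 = 13;  b_208 = 1;  b_209 = 8;  b_210 = 4;  b_211 = 10
  b_212 = 0;  b_213 = 5;  b_214 = 16;  b_215 = 1;  b_216 = 1;  b_217 = 2
  b_218 = 12;  b_219 = 2;  b_220 = 9;  b_221 = 6;  b_222 = 5;  b_223 = 2
  b_224 = 14;  b_225 = 5;  b_226 = 6;  b_227 = 3;  b_228 = 16;  b_229 = 0
  b_230 = 8;  b_231 = 12;  b_232 = 5;  b_233 = 5;  b_234 = 10;  b_235 = 9
  b_236 = 10;  b_237 = 11;  b_238 = 13;  b_239 = 8;  b_240 = 10;  b_241 = 2
  b_242 = 8;  b_243 = 13;  b_244 = 15;  b_245 = 12;  b_246 = 0;  b_247 = 6
  b_248 = 9;  b_249 = 8;  b_250 = 8;  b_251 = 16;  b_252 = 11;  b_253 = 16
  b_254 = 4;  b_255 = 14;  b_256 = 6;  b_257 = 16;  b_258 = 10;  b_259 = 6
  b_260 = 14;  b_261 = 7;  b_262 = 9;  b_263 = 0;  b_264 = 13;  b_265 = 11
  b_266 = 6;  b_267 = 6;  b_268 = 12;  b_269 = 4;  b_270 = 12;  b_271 = 3
  b_272 = 2;  b_273 = 13;  b_274 = 12;  b_275 = 16;  b_276 = 13;  b_277 = 2
  b_278 = 1;  b_279 = 11;  b_280 = 0;  b_281 = 14;  b_282 = 4;  b_283 = 13
  b_284 = 13;  b_285 = 9;  b_286 = 3;  b_287 = 9;  b_288 = 15;  b_289 = 10
  b_290 = 14;  b_291 = 9;  b_292 = 12;  b_293 = 14;  b_294 = 10;  b_295 = 5
  b_296 = 4;  b_297 = 0;  b_298 = 2;  b_299 = 3;  b_300 = 14;  b_301 = 14
  b_302 = 11;  b_303 = 15;  b_304 = 11;  b_305 = 7;  b_306 = 16;  b_307 = 2
  b_308 = 11;  b_309 = 9;  b_310 = 2;  b_311 = 16;  b_312 = 8;  b_313 = 3
  b_314 = 0;  b_315 = 10;  b_316 = 15;  b_317 = 2;  b_318 = 2;  b_319 = 4
  b_320 = 7;  b_321 = 4;  b_322 = 1;  b_323 = 12;  b_324 = 10;  b_325 = 4
  b_326 = 11;  b_327 = 10
b_328 = 10·10 + 9·11 = 12
b_329 = 10·12 + 9·10 = 6

6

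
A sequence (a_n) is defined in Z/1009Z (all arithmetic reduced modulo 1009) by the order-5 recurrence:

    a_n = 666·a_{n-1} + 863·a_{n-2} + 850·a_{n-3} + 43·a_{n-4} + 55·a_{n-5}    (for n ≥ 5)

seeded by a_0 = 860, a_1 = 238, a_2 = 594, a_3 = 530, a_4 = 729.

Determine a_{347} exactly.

a_5 = 666·729 + 863·530 + 850·594 + 43·238 + 55·860 = 919
a_6 = 666·919 + 863·729 + 850·530 + 43·594 + 55·238 = 887
a_7 = 666·887 + 863·919 + 850·729 + 43·530 + 55·594 = 589
a_8 = 666·589 + 863·887 + 850·919 + 43·729 + 55·530 = 573
a_9 = 666·573 + 863·589 + 850·887 + 43·919 + 55·729 = 115
a_10 = 666·115 + 863·573 + 850·589 + 43·887 + 55·919 = 75
Continuing the recurrence:
  a_11 = 21;  a_12 = 416;  a_13 = 870;  a_14 = 215;  a_15 = 459;  a_16 = 640
  a_17 = 902;  a_18 = 23;  a_19 = 93;  a_20 = 215;  a_21 = 159;  a_22 = 335
  a_23 = 454;  a_24 = 373;  a_25 = 217;  a_26 = 668;  a_27 = 354;  a_28 = 455
  a_29 = 423;  a_30 = 888;  a_31 = 731;  a_32 = 42;  a_33 = 852;  a_34 = 2
  a_35 = 985;  a_36 = 248;  a_37 = 455;  a_38 = 758;  a_39 = 498;  a_40 = 595
  a_41 = 139;  a_42 = 285;  a_43 = 791;  a_44 = 471;  a_45 = 886;  a_46 = 742
  a_47 = 591;  a_48 = 304;  a_49 = 654;  a_50 = 481;  a_51 = 589;  a_52 = 290
  a_53 = 843;  a_54 = 807;  a_55 = 312;  a_56 = 798;  a_57 = 148;  a_58 = 401
  a_59 = 811;  a_60 = 986;  a_61 = 85;  a_62 = 798;  a_63 = 477;  a_64 = 214
  a_65 = 858;  a_66 = 848;  a_67 = 690;  a_68 = 659;  a_69 = 745;  a_70 = 570
  a_71 = 219;  a_72 = 376;  a_73 = 346;  a_74 = 368;  a_75 = 998;  a_76 = 937
  a_77 = 321;  a_78 = 579;  a_79 = 669;  a_80 = 553;  a_81 = 732;  a_82 = 904
  a_83 = 710;  a_84 = 524;  a_85 = 21;  a_86 = 588;  a_87 = 38;  a_88 = 730
  a_89 = 146;  a_90 = 963;  a_91 = 149;  a_92 = 181;  a_93 = 175;  a_94 = 846
  a_95 = 412;  a_96 = 796;  a_97 = 809;  a_98 = 482;  a_99 = 329;  a_100 = 315
  a_101 = 227;  a_102 = 49;  a_103 = 154;  a_104 = 147;  a_105 = 876;  a_106 = 137
  a_107 = 749;  a_108 = 180;  a_109 = 190;  a_110 = 934;  a_111 = 26;  a_112 = 577
  a_113 = 827;  a_114 = 446;  a_115 = 824;  a_116 = 41;  a_117 = 248;  a_118 = 1
  a_119 = 748;  a_120 = 164;  a_121 = 668;  a_122 = 887;  a_123 = 911;  a_124 = 469
  a_125 = 384;  a_126 = 258;  a_127 = 1008;  a_128 = 143;  a_129 = 814;  a_130 = 687
  a_131 = 165;  a_132 = 273;  a_133 = 552;  a_134 = 502;  a_135 = 945;  a_136 = 768
  a_137 = 490;  a_138 = 877;  a_139 = 589;  a_140 = 909;  a_141 = 316;  a_142 = 320
  a_143 = 160;  a_144 = 358;  a_145 = 746;  a_146 = 254;  a_147 = 563;  a_148 = 285
  a_149 = 941;  a_150 = 653;  a_151 = 793;  a_152 = 494;  a_153 = 61;  a_154 = 951
  a_155 = 438;  a_156 = 166;  a_157 = 867;  a_158 = 85;  a_159 = 1007;  a_160 = 713
  a_161 = 519;  a_162 = 604;  a_163 = 777;  a_164 = 969;  a_165 = 980;  a_166 = 238
  a_167 = 636;  a_168 = 584;  a_169 = 531;  a_170 = 331;  a_171 = 701;  a_172 = 693
  a_173 = 294;  a_174 = 371;  a_175 = 54;  a_176 = 379;  a_177 = 192;  a_178 = 220
  a_179 = 234;  a_180 = 464;  a_181 = 587;  a_182 = 285;  a_183 = 26;  a_184 = 960
  a_185 = 295;  a_186 = 861;  a_187 = 999;  a_188 = 663;  a_189 = 292;  a_190 = 153
  a_191 = 774;  a_192 = 447;  a_193 = 529;  a_194 = 969;  a_195 = 947;  a_196 = 750
  a_197 = 231;  a_198 = 859;  a_199 = 562;  a_200 = 847;  a_201 = 115;  a_202 = 995
  a_203 = 425;  a_204 = 161;  a_205 = 50;  a_206 = 410;  a_207 = 371;  a_208 = 711
  a_209 = 926;  a_210 = 71;  a_211 = 1002;  a_212 = 715;  a_213 = 995;  a_214 = 913
  a_215 = 566;  a_216 = 787;  a_217 = 74;  a_218 = 930;  a_219 = 19;  a_220 = 709
  a_221 = 741;  a_222 = 188;  a_223 = 654;  a_224 = 967;  a_225 = 248;  a_226 = 118
  a_227 = 746;  a_228 = 110;  a_229 = 350;  a_230 = 96;  a_231 = 617;  a_232 = 569
  a_233 = 80;  a_234 = 417;  a_235 = 537;  a_236 = 391;  a_237 = 95;  a_238 = 645
  a_239 = 1002;  a_240 = 14;  a_241 = 984;  a_242 = 244;  a_243 = 329;  a_244 = 8
  a_245 = 931;  a_246 = 554;  a_247 = 20;  a_248 = 610;  a_249 = 559;  a_250 = 922
  a_251 = 620;  a_252 = 831;  a_253 = 585;  a_254 = 962;  a_255 = 59;  a_256 = 776
  a_257 = 306;  a_258 = 283;  a_259 = 190;  a_260 = 533;  a_261 = 64;  a_262 = 928
  a_263 = 814;  a_264 = 1004;  a_265 = 465;  a_266 = 420;  a_267 = 3;  a_268 = 90
  a_269 = 334;  a_270 = 212;  a_271 = 447;  a_272 = 744;  a_273 = 138;  a_274 = 237
  a_275 = 838;  a_276 = 164;  a_277 = 83;  a_278 = 629;  a_279 = 964;  a_280 = 879
  a_281 = 62;  a_282 = 157;  a_283 = 517;  a_284 = 777;  a_285 = 881;  a_286 = 689
  a_287 = 456;  a_288 = 762;  a_289 = 311;  a_290 = 552;  a_291 = 267;  a_292 = 691
  a_293 = 274;  a_294 = 275;  a_295 = 452;  a_296 = 383;  a_297 = 411;  a_298 = 296
  a_299 = 813;  a_300 = 1001;  a_301 = 836;  a_302 = 879;  a_303 = 270;  a_304 = 266
  a_305 = 186;  a_306 = 771;  a_307 = 500;  a_308 = 213;  a_309 = 176;  a_310 = 560
  a_311 = 945;  a_312 = 326;  a_313 = 308;  a_314 = 677;  a_315 = 726;  a_316 = 113
  a_317 = 756;  a_318 = 898;  a_319 = 381;  a_320 = 809;  a_321 = 734;  a_322 = 871
  a_323 = 410;  a_324 = 174;  a_325 = 655;  a_326 = 688;  a_327 = 883;  a_328 = 836
  a_329 = 24;  a_330 = 760;  a_331 = 572;  a_332 = 566;  a_333 = 663;  a_334 = 283
  a_335 = 479;  a_336 = 43;  a_337 = 589;  a_338 = 274;  a_339 = 699;  a_340 = 869
  a_341 = 722;  a_342 = 458;  a_343 = 627;  a_344 = 956;  a_345 = 259
a_346 = 666·259 + 863·956 + 850·627 + 43·458 + 55·722 = 701
a_347 = 666·701 + 863·259 + 850·956 + 43·627 + 55·458 = 265

265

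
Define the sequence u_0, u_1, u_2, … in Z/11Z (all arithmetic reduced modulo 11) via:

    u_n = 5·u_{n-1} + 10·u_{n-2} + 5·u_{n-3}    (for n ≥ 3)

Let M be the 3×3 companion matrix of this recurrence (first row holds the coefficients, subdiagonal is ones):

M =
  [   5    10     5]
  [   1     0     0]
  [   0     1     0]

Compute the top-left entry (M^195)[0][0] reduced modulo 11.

(M^195)[0][0] is the top entry after applying M 195 times to the unit state (1, 0, 0). Equivalently it is h_{197} for the auxiliary sequence (h_n) obeying the same recurrence with h_2 = 1 and h_i = 0 for 0 ≤ i < 2:
h_3 = 5·1 + 10·0 + 5·0 = 5
h_4 = 5·5 + 10·1 + 5·0 = 2
h_5 = 5·2 + 10·5 + 5·1 = 10
h_6 = 5·10 + 10·2 + 5·5 = 7
h_7 = 5·7 + 10·10 + 5·2 = 2
h_8 = 5·2 + 10·7 + 5·10 = 9
h_9 = 5·9 + 10·2 + 5·7 = 1
h_10 = 5·1 + 10·9 + 5·2 = 6
h_11 = 5·6 + 10·1 + 5·9 = 8
h_12 = 5·8 + 10·6 + 5·1 = 6
h_13 = 5·6 + 10·8 + 5·6 = 8
h_14 = 5·8 + 10·6 + 5·8 = 8
h_15 = 5·8 + 10·8 + 5·6 = 7
h_16 = 5·7 + 10·8 + 5·8 = 1
h_17 = 5·1 + 10·7 + 5·8 = 5
h_18 = 5·5 + 10·1 + 5·7 = 4
h_19 = 5·4 + 10·5 + 5·1 = 9
h_20 = 5·9 + 10·4 + 5·5 = 0
h_21 = 5·0 + 10·9 + 5·4 = 0
h_22 = 5·0 + 10·0 + 5·9 = 1
(h_20, h_21, h_22) = (0, 0, 1) = (h_0, h_1, h_2), so the sequence has period 20.
197 ≡ 17 (mod 20), hence h_197 = h_17 = 5.

5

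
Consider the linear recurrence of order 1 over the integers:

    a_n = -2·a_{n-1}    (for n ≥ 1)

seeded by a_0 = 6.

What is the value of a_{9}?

a_1 = -2·6 = -12
a_2 = -2·-12 = 24
a_3 = -2·24 = -48
a_4 = -2·-48 = 96
a_5 = -2·96 = -192
a_6 = -2·-192 = 384
a_7 = -2·384 = -768
a_8 = -2·-768 = 1536
a_9 = -2·1536 = -3072

-3072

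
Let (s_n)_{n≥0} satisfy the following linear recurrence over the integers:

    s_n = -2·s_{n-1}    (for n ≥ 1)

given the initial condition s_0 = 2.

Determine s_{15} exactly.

-65536

s_1 = -2·2 = -4
s_2 = -2·-4 = 8
s_3 = -2·8 = -16
s_4 = -2·-16 = 32
s_5 = -2·32 = -64
s_6 = -2·-64 = 128
s_7 = -2·128 = -256
s_8 = -2·-256 = 512
s_9 = -2·512 = -1024
s_10 = -2·-1024 = 2048
s_11 = -2·2048 = -4096
s_12 = -2·-4096 = 8192
s_13 = -2·8192 = -16384
s_14 = -2·-16384 = 32768
s_15 = -2·32768 = -65536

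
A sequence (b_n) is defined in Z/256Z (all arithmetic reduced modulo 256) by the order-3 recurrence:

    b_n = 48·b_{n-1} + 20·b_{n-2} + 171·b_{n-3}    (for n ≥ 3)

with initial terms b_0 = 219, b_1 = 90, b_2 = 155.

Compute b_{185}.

253

b_3 = 48·155 + 20·90 + 171·219 = 97
b_4 = 48·97 + 20·155 + 171·90 = 106
b_5 = 48·106 + 20·97 + 171·155 = 253
b_6 = 48·253 + 20·106 + 171·97 = 131
b_7 = 48·131 + 20·253 + 171·106 = 34
b_8 = 48·34 + 20·131 + 171·253 = 155
Continuing the recurrence:
  b_9 = 57;  b_10 = 130;  b_11 = 93;  b_12 = 171;  b_13 = 42;  b_14 = 91
  b_15 = 145;  b_16 = 90;  b_17 = 253;  b_18 = 83;  b_19 = 114;  b_20 = 219
  b_21 = 105;  b_22 = 242;  b_23 = 221;  b_24 = 123;  b_25 = 250;  b_26 = 27
  b_27 = 193;  b_28 = 74;  b_29 = 253;  b_30 = 35;  b_31 = 194;  b_32 = 27
  b_33 = 153;  b_34 = 98;  b_35 = 93;  b_36 = 75;  b_37 = 202;  b_38 = 219
  b_39 = 241;  b_40 = 58;  b_41 = 253;  b_42 = 243;  b_43 = 18;  b_44 = 91
  b_45 = 201;  b_46 = 210;  b_47 = 221;  b_48 = 27;  b_49 = 154;  b_50 = 155
  b_51 = 33;  b_52 = 42;  b_53 = 253;  b_54 = 195;  b_55 = 98;  b_56 = 155
  b_57 = 249;  b_58 = 66;  b_59 = 93;  b_60 = 235;  b_61 = 106;  b_62 = 91
  b_63 = 81;  b_64 = 26;  b_65 = 253;  b_66 = 147;  b_67 = 178;  b_68 = 219
  b_69 = 41;  b_70 = 178;  b_71 = 221;  b_72 = 187;  b_73 = 58;  b_74 = 27
  b_75 = 129;  b_76 = 10;  b_77 = 253;  b_78 = 99;  b_79 = 2;  b_80 = 27
  b_81 = 89;  b_82 = 34;  b_83 = 93;  b_84 = 139;  b_85 = 10;  b_86 = 219
  b_87 = 177;  b_88 = 250;  b_89 = 253;  b_90 = 51;  b_91 = 82;  b_92 = 91
  b_93 = 137;  b_94 = 146;  b_95 = 221;  b_96 = 91;  b_97 = 218;  b_98 = 155
  b_99 = 225;  b_100 = 234;  b_101 = 253;  b_102 = 3;  b_103 = 162;  b_104 = 155
  b_105 = 185;  b_106 = 2;  b_107 = 93;  b_108 = 43;  b_109 = 170;  b_110 = 91
  b_111 = 17;  b_112 = 218;  b_113 = 253;  b_114 = 211;  b_115 = 242;  b_116 = 219
  b_117 = 233;  b_118 = 114;  b_119 = 221;  b_120 = 251;  b_121 = 122;  b_122 = 27
  b_123 = 65;  b_124 = 202;  b_125 = 253;  b_126 = 163;  b_127 = 66;  b_128 = 27
  b_129 = 25;  b_130 = 226;  b_131 = 93;  b_132 = 203;  b_133 = 74;  b_134 = 219
  b_135 = 113;  b_136 = 186;  b_137 = 253;  b_138 = 115;  b_139 = 146;  b_140 = 91
  b_141 = 73;  b_142 = 82;  b_143 = 221;  b_144 = 155;  b_145 = 26;  b_146 = 155
  b_147 = 161;  b_148 = 170;  b_149 = 253;  b_150 = 67;  b_151 = 226;  b_152 = 155
  b_153 = 121;  b_154 = 194;  b_155 = 93;  b_156 = 107;  b_157 = 234;  b_158 = 91
  b_159 = 209;  b_160 = 154;  b_161 = 253;  b_162 = 19;  b_163 = 50;  b_164 = 219
  b_165 = 169;  b_166 = 50;  b_167 = 221;  b_168 = 59;  b_169 = 186;  b_170 = 27
  b_171 = 1;  b_172 = 138;  b_173 = 253;  b_174 = 227;  b_175 = 130;  b_176 = 27
  b_177 = 217;  b_178 = 162;  b_179 = 93;  b_180 = 11;  b_181 = 138;  b_182 = 219
  b_183 = 49
b_184 = 48·49 + 20·219 + 171·138 = 122
b_185 = 48·122 + 20·49 + 171·219 = 253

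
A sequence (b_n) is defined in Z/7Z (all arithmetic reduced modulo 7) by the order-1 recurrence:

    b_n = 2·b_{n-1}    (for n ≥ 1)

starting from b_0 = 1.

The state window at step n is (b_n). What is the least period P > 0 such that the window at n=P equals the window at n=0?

3

n=0: window = (1)
n=1: window = (2)
n=2: window = (4)
n=3: window = (1)
window at n=3 equals window at n=0 → period = 3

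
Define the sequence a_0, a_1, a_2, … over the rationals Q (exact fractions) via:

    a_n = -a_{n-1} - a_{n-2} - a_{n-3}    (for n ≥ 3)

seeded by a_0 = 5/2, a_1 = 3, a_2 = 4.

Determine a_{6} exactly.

4

a_3 = -1·4 + -1·3 + -1·5/2 = -19/2
a_4 = -1·-19/2 + -1·4 + -1·3 = 5/2
a_5 = -1·5/2 + -1·-19/2 + -1·4 = 3
a_6 = -1·3 + -1·5/2 + -1·-19/2 = 4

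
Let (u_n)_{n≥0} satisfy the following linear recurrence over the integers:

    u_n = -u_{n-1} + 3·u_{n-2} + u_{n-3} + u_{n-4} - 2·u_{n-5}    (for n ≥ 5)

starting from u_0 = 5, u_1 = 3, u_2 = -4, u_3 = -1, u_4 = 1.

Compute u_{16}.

u_5 = -1·1 + 3·-1 + 1·-4 + 1·3 + -2·5 = -15
u_6 = -1·-15 + 3·1 + 1·-1 + 1·-4 + -2·3 = 7
u_7 = -1·7 + 3·-15 + 1·1 + 1·-1 + -2·-4 = -44
u_8 = -1·-44 + 3·7 + 1·-15 + 1·1 + -2·-1 = 53
u_9 = -1·53 + 3·-44 + 1·7 + 1·-15 + -2·1 = -195
u_10 = -1·-195 + 3·53 + 1·-44 + 1·7 + -2·-15 = 347
u_11 = -1·347 + 3·-195 + 1·53 + 1·-44 + -2·7 = -937
u_12 = -1·-937 + 3·347 + 1·-195 + 1·53 + -2·-44 = 1924
u_13 = -1·1924 + 3·-937 + 1·347 + 1·-195 + -2·53 = -4689
u_14 = -1·-4689 + 3·1924 + 1·-937 + 1·347 + -2·-195 = 10261
u_15 = -1·10261 + 3·-4689 + 1·1924 + 1·-937 + -2·347 = -24035
u_16 = -1·-24035 + 3·10261 + 1·-4689 + 1·1924 + -2·-937 = 53927

53927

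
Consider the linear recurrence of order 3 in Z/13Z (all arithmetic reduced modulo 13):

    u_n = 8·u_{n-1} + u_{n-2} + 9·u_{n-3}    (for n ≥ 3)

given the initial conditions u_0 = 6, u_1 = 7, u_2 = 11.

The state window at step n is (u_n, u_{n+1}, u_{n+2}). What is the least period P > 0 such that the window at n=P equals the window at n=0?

168

n=0: window = (6, 7, 11)
n=1: window = (7, 11, 6)
n=2: window = (11, 6, 5)
n=3: window = (6, 5, 2)
n=4: window = (5, 2, 10)
n=5: window = (2, 10, 10)
n=6: window = (10, 10, 4)
n=7: window = (10, 4, 2)
n=8: window = (4, 2, 6)
n=9: window = (2, 6, 8)
n=10: window = (6, 8, 10)
n=11: window = (8, 10, 12)
n=12: window = (10, 12, 9)
n=13: window = (12, 9, 5)
n=14: window = (9, 5, 1)
n=15: window = (5, 1, 3)
n=16: window = (1, 3, 5)
n=17: window = (3, 5, 0)
n=18: window = (5, 0, 6)
n=19: window = (0, 6, 2)
n=20: window = (6, 2, 9)
n=21: window = (2, 9, 11)
n=22: window = (9, 11, 11)
n=23: window = (11, 11, 11)
n=24: window = (11, 11, 3)
n=25: window = (11, 3, 4)
n=26: window = (3, 4, 4)
n=27: window = (4, 4, 11)
n=28: window = (4, 11, 11)
n=29: window = (11, 11, 5)
n=30: window = (11, 5, 7)
n=31: window = (5, 7, 4)
n=32: window = (7, 4, 6)
n=33: window = (4, 6, 11)
n=34: window = (6, 11, 0)
n=35: window = (11, 0, 0)
n=36: window = (0, 0, 8)
n=37: window = (0, 8, 12)
n=38: window = (8, 12, 0)
n=39: window = (12, 0, 6)
n=40: window = (0, 6, 0)
…
n=166: window = (11, 3, 6)
n=167: window = (3, 6, 7)
n=168: window = (6, 7, 11)
window at n=168 equals window at n=0 → period = 168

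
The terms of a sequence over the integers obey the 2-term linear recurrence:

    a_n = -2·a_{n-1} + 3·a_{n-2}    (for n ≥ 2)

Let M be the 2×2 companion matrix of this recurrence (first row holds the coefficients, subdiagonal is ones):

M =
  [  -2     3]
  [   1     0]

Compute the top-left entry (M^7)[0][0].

-1640

(M^7)[0][0] is the top entry after applying M 7 times to the unit state (1, 0). Equivalently it is h_{8} for the auxiliary sequence (h_n) obeying the same recurrence with h_1 = 1 and h_i = 0 for 0 ≤ i < 1:
h_2 = -2·1 + 3·0 = -2
h_3 = -2·-2 + 3·1 = 7
h_4 = -2·7 + 3·-2 = -20
h_5 = -2·-20 + 3·7 = 61
h_6 = -2·61 + 3·-20 = -182
h_7 = -2·-182 + 3·61 = 547
h_8 = -2·547 + 3·-182 = -1640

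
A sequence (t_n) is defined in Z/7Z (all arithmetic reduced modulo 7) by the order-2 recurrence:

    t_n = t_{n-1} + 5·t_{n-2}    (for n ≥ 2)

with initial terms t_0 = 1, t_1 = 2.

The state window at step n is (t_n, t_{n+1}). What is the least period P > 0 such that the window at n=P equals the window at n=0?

n=0: window = (1, 2)
n=1: window = (2, 0)
n=2: window = (0, 3)
n=3: window = (3, 3)
n=4: window = (3, 4)
n=5: window = (4, 5)
n=6: window = (5, 4)
n=7: window = (4, 1)
n=8: window = (1, 0)
n=9: window = (0, 5)
n=10: window = (5, 5)
n=11: window = (5, 2)
n=12: window = (2, 6)
n=13: window = (6, 2)
n=14: window = (2, 4)
n=15: window = (4, 0)
n=16: window = (0, 6)
n=17: window = (6, 6)
n=18: window = (6, 1)
n=19: window = (1, 3)
n=20: window = (3, 1)
n=21: window = (1, 2)
window at n=21 equals window at n=0 → period = 21

21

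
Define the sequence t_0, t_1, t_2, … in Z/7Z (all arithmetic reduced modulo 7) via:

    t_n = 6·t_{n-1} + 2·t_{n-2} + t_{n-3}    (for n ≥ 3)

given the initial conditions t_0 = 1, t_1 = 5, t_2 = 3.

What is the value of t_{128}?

t_3 = 6·3 + 2·5 + 1·1 = 1
t_4 = 6·1 + 2·3 + 1·5 = 3
t_5 = 6·3 + 2·1 + 1·3 = 2
t_6 = 6·2 + 2·3 + 1·1 = 5
t_7 = 6·5 + 2·2 + 1·3 = 2
t_8 = 6·2 + 2·5 + 1·2 = 3
t_9 = 6·3 + 2·2 + 1·5 = 6
t_10 = 6·6 + 2·3 + 1·2 = 2
t_11 = 6·2 + 2·6 + 1·3 = 6
t_12 = 6·6 + 2·2 + 1·6 = 4
t_13 = 6·4 + 2·6 + 1·2 = 3
t_14 = 6·3 + 2·4 + 1·6 = 4
t_15 = 6·4 + 2·3 + 1·4 = 6
t_16 = 6·6 + 2·4 + 1·3 = 5
t_17 = 6·5 + 2·6 + 1·4 = 4
t_18 = 6·4 + 2·5 + 1·6 = 5
t_19 = 6·5 + 2·4 + 1·5 = 1
t_20 = 6·1 + 2·5 + 1·4 = 6
t_21 = 6·6 + 2·1 + 1·5 = 1
t_22 = 6·1 + 2·6 + 1·1 = 5
t_23 = 6·5 + 2·1 + 1·6 = 3
(t_21, t_22, t_23) = (1, 5, 3) = (t_0, t_1, t_2), so the sequence has period 21.
128 ≡ 2 (mod 21), hence t_128 = t_2 = 3.

3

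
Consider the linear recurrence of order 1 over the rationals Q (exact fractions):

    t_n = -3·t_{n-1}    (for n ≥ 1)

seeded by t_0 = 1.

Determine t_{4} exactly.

t_1 = -3·1 = -3
t_2 = -3·-3 = 9
t_3 = -3·9 = -27
t_4 = -3·-27 = 81

81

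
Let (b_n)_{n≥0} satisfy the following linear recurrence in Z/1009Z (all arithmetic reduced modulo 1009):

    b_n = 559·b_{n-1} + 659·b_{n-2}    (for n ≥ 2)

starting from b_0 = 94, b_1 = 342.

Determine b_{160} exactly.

514

b_2 = 559·342 + 659·94 = 874
b_3 = 559·874 + 659·342 = 581
b_4 = 559·581 + 659·874 = 717
b_5 = 559·717 + 659·581 = 698
b_6 = 559·698 + 659·717 = 999
b_7 = 559·999 + 659·698 = 342
Continuing the recurrence:
  b_8 = 950;  b_9 = 687;  b_10 = 74;  b_11 = 698;  b_12 = 33;  b_13 = 163
  b_14 = 865;  b_15 = 687;  b_16 = 563;  b_17 = 610;  b_18 = 662;  b_19 = 163
  b_20 = 677;  b_21 = 531;  b_22 = 348;  b_23 = 610;  b_24 = 237;  b_25 = 712
  b_26 = 250;  b_27 = 531;  b_28 = 466;  b_29 = 987;  b_30 = 168;  b_31 = 712
  b_32 = 184;  b_33 = 970;  b_34 = 573;  b_35 = 987;  b_36 = 51;  b_37 = 894
  b_38 = 603;  b_39 = 970;  b_40 = 228;  b_41 = 851;  b_42 = 381;  b_43 = 894
  b_44 = 129;  b_45 = 362;  b_46 = 813;  b_47 = 851;  b_48 = 458;  b_49 = 550
  b_50 = 845;  b_51 = 362;  b_52 = 445;  b_53 = 975;  b_54 = 810;  b_55 = 550
  b_56 = 743;  b_57 = 857;  b_58 = 60;  b_59 = 975;  b_60 = 354;  b_61 = 923
  b_62 = 565;  b_63 = 857;  b_64 = 811;  b_65 = 31;  b_66 = 864;  b_67 = 923
  b_68 = 658;  b_69 = 376;  b_70 = 64;  b_71 = 31;  b_72 = 983;  b_73 = 850
  b_74 = 939;  b_75 = 376;  b_76 = 596;  b_77 = 773;  b_78 = 518;  b_79 = 850
  b_80 = 231;  b_81 = 132;  b_82 = 1;  b_83 = 773;  b_84 = 914;  b_85 = 234
  b_86 = 598;  b_87 = 132;  b_88 = 703;  b_89 = 690;  b_90 = 418;  b_91 = 234
  b_92 = 650;  b_93 = 948;  b_94 = 741;  b_95 = 690;  b_96 = 235;  b_97 = 855
  b_98 = 167;  b_99 = 948;  b_100 = 279;  b_101 = 736;  b_102 = 984;  b_103 = 855
  b_104 = 357;  b_105 = 204;  b_106 = 185;  b_107 = 736;  b_108 = 587;  b_109 = 912
  b_110 = 649;  b_111 = 204;  b_112 = 903;  b_113 = 516;  b_114 = 646;  b_115 = 912
  b_116 = 179;  b_117 = 823;  b_118 = 870;  b_119 = 516;  b_120 = 88;  b_121 = 771
  b_122 = 625;  b_123 = 823;  b_124 = 156;  b_125 = 954;  b_126 = 420;  b_127 = 771
  b_128 = 460;  b_129 = 407;  b_130 = 928;  b_131 = 954;  b_132 = 632;  b_133 = 217
  b_134 = 1003;  b_135 = 407;  b_136 = 570;  b_137 = 614;  b_138 = 448;  b_139 = 217
  b_140 = 827;  b_141 = 905;  b_142 = 519;  b_143 = 614;  b_144 = 136;  b_145 = 366
  b_146 = 599;  b_147 = 905;  b_148 = 608;  b_149 = 924;  b_150 = 7;  b_151 = 366
  b_152 = 344;  b_153 = 629;  b_154 = 150;  b_155 = 924;  b_156 = 885;  b_157 = 794
  b_158 = 908
b_159 = 559·908 + 659·794 = 629
b_160 = 559·629 + 659·908 = 514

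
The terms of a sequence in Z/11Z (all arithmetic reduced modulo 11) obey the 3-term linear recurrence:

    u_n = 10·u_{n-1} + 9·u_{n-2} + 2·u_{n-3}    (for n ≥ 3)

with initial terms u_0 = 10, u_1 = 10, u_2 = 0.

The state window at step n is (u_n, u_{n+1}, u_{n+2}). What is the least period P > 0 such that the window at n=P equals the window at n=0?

1330

n=0: window = (10, 10, 0)
n=1: window = (10, 0, 0)
n=2: window = (0, 0, 9)
n=3: window = (0, 9, 2)
n=4: window = (9, 2, 2)
n=5: window = (2, 2, 1)
n=6: window = (2, 1, 10)
n=7: window = (1, 10, 3)
n=8: window = (10, 3, 1)
n=9: window = (3, 1, 2)
n=10: window = (1, 2, 2)
n=11: window = (2, 2, 7)
n=12: window = (2, 7, 4)
n=13: window = (7, 4, 8)
n=14: window = (4, 8, 9)
n=15: window = (8, 9, 5)
n=16: window = (9, 5, 4)
n=17: window = (5, 4, 4)
n=18: window = (4, 4, 9)
n=19: window = (4, 9, 2)
n=20: window = (9, 2, 10)
n=21: window = (2, 10, 4)
n=22: window = (10, 4, 2)
n=23: window = (4, 2, 10)
n=24: window = (2, 10, 5)
n=25: window = (10, 5, 1)
n=26: window = (5, 1, 9)
n=27: window = (1, 9, 10)
n=28: window = (9, 10, 7)
n=29: window = (10, 7, 2)
n=30: window = (7, 2, 4)
n=31: window = (2, 4, 6)
n=32: window = (4, 6, 1)
n=33: window = (6, 1, 6)
n=34: window = (1, 6, 4)
n=35: window = (6, 4, 8)
n=36: window = (4, 8, 7)
n=37: window = (8, 7, 7)
n=38: window = (7, 7, 6)
n=39: window = (7, 6, 5)
n=40: window = (6, 5, 8)
…
n=1328: window = (3, 4, 10)
n=1329: window = (4, 10, 10)
n=1330: window = (10, 10, 0)
window at n=1330 equals window at n=0 → period = 1330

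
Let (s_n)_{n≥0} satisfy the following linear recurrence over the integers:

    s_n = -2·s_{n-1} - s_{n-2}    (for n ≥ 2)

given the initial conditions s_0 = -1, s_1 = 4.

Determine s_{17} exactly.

s_2 = -2·4 + -1·-1 = -7
s_3 = -2·-7 + -1·4 = 10
s_4 = -2·10 + -1·-7 = -13
s_5 = -2·-13 + -1·10 = 16
s_6 = -2·16 + -1·-13 = -19
s_7 = -2·-19 + -1·16 = 22
s_8 = -2·22 + -1·-19 = -25
s_9 = -2·-25 + -1·22 = 28
s_10 = -2·28 + -1·-25 = -31
s_11 = -2·-31 + -1·28 = 34
s_12 = -2·34 + -1·-31 = -37
s_13 = -2·-37 + -1·34 = 40
s_14 = -2·40 + -1·-37 = -43
s_15 = -2·-43 + -1·40 = 46
s_16 = -2·46 + -1·-43 = -49
s_17 = -2·-49 + -1·46 = 52

52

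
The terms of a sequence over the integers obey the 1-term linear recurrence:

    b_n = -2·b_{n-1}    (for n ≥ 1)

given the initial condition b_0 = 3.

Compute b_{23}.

-25165824

b_1 = -2·3 = -6
b_2 = -2·-6 = 12
b_3 = -2·12 = -24
b_4 = -2·-24 = 48
b_5 = -2·48 = -96
b_6 = -2·-96 = 192
b_7 = -2·192 = -384
b_8 = -2·-384 = 768
b_9 = -2·768 = -1536
b_10 = -2·-1536 = 3072
b_11 = -2·3072 = -6144
b_12 = -2·-6144 = 12288
b_13 = -2·12288 = -24576
b_14 = -2·-24576 = 49152
b_15 = -2·49152 = -98304
b_16 = -2·-98304 = 196608
b_17 = -2·196608 = -393216
b_18 = -2·-393216 = 786432
b_19 = -2·786432 = -1572864
b_20 = -2·-1572864 = 3145728
b_21 = -2·3145728 = -6291456
b_22 = -2·-6291456 = 12582912
b_23 = -2·12582912 = -25165824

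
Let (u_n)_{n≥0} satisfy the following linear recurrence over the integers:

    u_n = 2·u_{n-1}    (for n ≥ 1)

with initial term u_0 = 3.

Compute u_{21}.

6291456

u_1 = 2·3 = 6
u_2 = 2·6 = 12
u_3 = 2·12 = 24
u_4 = 2·24 = 48
u_5 = 2·48 = 96
u_6 = 2·96 = 192
u_7 = 2·192 = 384
u_8 = 2·384 = 768
u_9 = 2·768 = 1536
u_10 = 2·1536 = 3072
u_11 = 2·3072 = 6144
u_12 = 2·6144 = 12288
u_13 = 2·12288 = 24576
u_14 = 2·24576 = 49152
u_15 = 2·49152 = 98304
u_16 = 2·98304 = 196608
u_17 = 2·196608 = 393216
u_18 = 2·393216 = 786432
u_19 = 2·786432 = 1572864
u_20 = 2·1572864 = 3145728
u_21 = 2·3145728 = 6291456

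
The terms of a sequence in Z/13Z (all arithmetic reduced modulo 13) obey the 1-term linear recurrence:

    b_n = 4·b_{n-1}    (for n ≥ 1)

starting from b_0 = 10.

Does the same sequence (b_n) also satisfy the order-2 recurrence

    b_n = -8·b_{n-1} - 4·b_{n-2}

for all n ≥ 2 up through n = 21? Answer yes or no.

Terms b_0..b_21: 10, 1, 4, 3, 12, 9, 10, 1, 4, 3, 12, 9, 10, 1, 4, 3, 12, 9, 10, 1, 4, 3
n=2: candidate gives 4, actual b_2 = 4 ✓
n=3: candidate gives 3, actual b_3 = 3 ✓
n=4: candidate gives 12, actual b_4 = 12 ✓
n=5: candidate gives 9, actual b_5 = 9 ✓
n=6: candidate gives 10, actual b_6 = 10 ✓
n=7: candidate gives 1, actual b_7 = 1 ✓
n=8: candidate gives 4, actual b_8 = 4 ✓
n=9: candidate gives 3, actual b_9 = 3 ✓
n=10: candidate gives 12, actual b_10 = 12 ✓
n=11: candidate gives 9, actual b_11 = 9 ✓
n=12: candidate gives 10, actual b_12 = 10 ✓
n=13: candidate gives 1, actual b_13 = 1 ✓
n=14: candidate gives 4, actual b_14 = 4 ✓
n=15: candidate gives 3, actual b_15 = 3 ✓
n=16: candidate gives 12, actual b_16 = 12 ✓
n=17: candidate gives 9, actual b_17 = 9 ✓
n=18: candidate gives 10, actual b_18 = 10 ✓
n=19: candidate gives 1, actual b_19 = 1 ✓
n=20: candidate gives 4, actual b_20 = 4 ✓
n=21: candidate gives 3, actual b_21 = 3 ✓

yes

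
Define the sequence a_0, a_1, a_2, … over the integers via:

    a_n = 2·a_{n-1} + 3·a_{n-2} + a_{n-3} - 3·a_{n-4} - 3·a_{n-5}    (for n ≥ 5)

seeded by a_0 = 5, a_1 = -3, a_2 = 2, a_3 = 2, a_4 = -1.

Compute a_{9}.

-52

a_5 = 2·-1 + 3·2 + 1·2 + -3·-3 + -3·5 = 0
a_6 = 2·0 + 3·-1 + 1·2 + -3·2 + -3·-3 = 2
a_7 = 2·2 + 3·0 + 1·-1 + -3·2 + -3·2 = -9
a_8 = 2·-9 + 3·2 + 1·0 + -3·-1 + -3·2 = -15
a_9 = 2·-15 + 3·-9 + 1·2 + -3·0 + -3·-1 = -52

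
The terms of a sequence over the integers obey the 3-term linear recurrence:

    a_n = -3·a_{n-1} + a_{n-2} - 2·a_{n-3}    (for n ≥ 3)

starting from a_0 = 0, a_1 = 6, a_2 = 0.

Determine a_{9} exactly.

a_3 = -3·0 + 1·6 + -2·0 = 6
a_4 = -3·6 + 1·0 + -2·6 = -30
a_5 = -3·-30 + 1·6 + -2·0 = 96
a_6 = -3·96 + 1·-30 + -2·6 = -330
a_7 = -3·-330 + 1·96 + -2·-30 = 1146
a_8 = -3·1146 + 1·-330 + -2·96 = -3960
a_9 = -3·-3960 + 1·1146 + -2·-330 = 13686

13686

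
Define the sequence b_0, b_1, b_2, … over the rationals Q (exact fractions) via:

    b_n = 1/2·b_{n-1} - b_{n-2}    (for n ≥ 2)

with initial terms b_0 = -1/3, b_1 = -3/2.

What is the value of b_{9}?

b_2 = 1/2·-3/2 + -1·-1/3 = -5/12
b_3 = 1/2·-5/12 + -1·-3/2 = 31/24
b_4 = 1/2·31/24 + -1·-5/12 = 17/16
b_5 = 1/2·17/16 + -1·31/24 = -73/96
b_6 = 1/2·-73/96 + -1·17/16 = -277/192
b_7 = 1/2·-277/192 + -1·-73/96 = 5/128
b_8 = 1/2·5/128 + -1·-277/192 = 1123/768
b_9 = 1/2·1123/768 + -1·5/128 = 1063/1536

1063/1536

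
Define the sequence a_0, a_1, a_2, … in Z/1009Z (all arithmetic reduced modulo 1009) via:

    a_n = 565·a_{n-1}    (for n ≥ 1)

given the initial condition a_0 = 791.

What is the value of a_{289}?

893

a_1 = 565·791 = 937
a_2 = 565·937 = 689
a_3 = 565·689 = 820
a_4 = 565·820 = 169
a_5 = 565·169 = 639
a_6 = 565·639 = 822
Continuing the recurrence:
  a_7 = 290;  a_8 = 392;  a_9 = 509;  a_10 = 20;  a_11 = 201;  a_12 = 557
  a_13 = 906;  a_14 = 327;  a_15 = 108;  a_16 = 480;  a_17 = 788;  a_18 = 251
  a_19 = 555;  a_20 = 785;  a_21 = 574;  a_22 = 421;  a_23 = 750;  a_24 = 979
  a_25 = 203;  a_26 = 678;  a_27 = 659;  a_28 = 14;  a_29 = 847;  a_30 = 289
  a_31 = 836;  a_32 = 128;  a_33 = 681;  a_34 = 336;  a_35 = 148;  a_36 = 882
  a_37 = 893;  a_38 = 45;  a_39 = 200;  a_40 = 1001;  a_41 = 525;  a_42 = 988
  a_43 = 243;  a_44 = 71;  a_45 = 764;  a_46 = 817;  a_47 = 492;  a_48 = 505
  a_49 = 787;  a_50 = 695;  a_51 = 174;  a_52 = 437;  a_53 = 709;  a_54 = 12
  a_55 = 726;  a_56 = 536;  a_57 = 140;  a_58 = 398;  a_59 = 872;  a_60 = 288
  a_61 = 271;  a_62 = 756;  a_63 = 333;  a_64 = 471;  a_65 = 748;  a_66 = 858
  a_67 = 450;  a_68 = 991;  a_69 = 929;  a_70 = 205;  a_71 = 799;  a_72 = 412
  a_73 = 710;  a_74 = 577;  a_75 = 98;  a_76 = 884;  a_77 = 5;  a_78 = 807
  a_79 = 896;  a_80 = 731;  a_81 = 334;  a_82 = 27;  a_83 = 120;  a_84 = 197
  a_85 = 315;  a_86 = 391;  a_87 = 953;  a_88 = 648;  a_89 = 862;  a_90 = 692
  a_91 = 497;  a_92 = 303;  a_93 = 674;  a_94 = 417;  a_95 = 508;  a_96 = 464
  a_97 = 829;  a_98 = 209;  a_99 = 32;  a_100 = 927;  a_101 = 84;  a_102 = 37
  a_103 = 725;  a_104 = 980;  a_105 = 768;  a_106 = 50;  a_107 = 1007;  a_108 = 888
  a_109 = 247;  a_110 = 313;  a_111 = 270;  a_112 = 191;  a_113 = 961;  a_114 = 123
  a_115 = 883;  a_116 = 449;  a_117 = 426;  a_118 = 548;  a_119 = 866;  a_120 = 934
  a_121 = 3;  a_122 = 686;  a_123 = 134;  a_124 = 35;  a_125 = 604;  a_126 = 218
  a_127 = 72;  a_128 = 320;  a_129 = 189;  a_130 = 840;  a_131 = 370;  a_132 = 187
  a_133 = 719;  a_134 = 617;  a_135 = 500;  a_136 = 989;  a_137 = 808;  a_138 = 452
  a_139 = 103;  a_140 = 682;  a_141 = 901;  a_142 = 529;  a_143 = 221;  a_144 = 758
  a_145 = 454;  a_146 = 224;  a_147 = 435;  a_148 = 588;  a_149 = 259;  a_150 = 30
  a_151 = 806;  a_152 = 331;  a_153 = 350;  a_154 = 995;  a_155 = 162;  a_156 = 720
  a_157 = 173;  a_158 = 881;  a_159 = 328;  a_160 = 673;  a_161 = 861;  a_162 = 127
  a_163 = 116;  a_164 = 964;  a_165 = 809;  a_166 = 8;  a_167 = 484;  a_168 = 21
  a_169 = 766;  a_170 = 938;  a_171 = 245;  a_172 = 192;  a_173 = 517;  a_174 = 504
  a_175 = 222;  a_176 = 314;  a_177 = 835;  a_178 = 572;  a_179 = 300;  a_180 = 997
  a_181 = 283;  a_182 = 473;  a_183 = 869;  a_184 = 611;  a_185 = 137;  a_186 = 721
  a_187 = 738;  a_188 = 253;  a_189 = 676;  a_190 = 538;  a_191 = 261;  a_192 = 151
  a_193 = 559;  a_194 = 18;  a_195 = 80;  a_196 = 804;  a_197 = 210;  a_198 = 597
  a_199 = 299;  a_200 = 432;  a_201 = 911;  a_202 = 125;  a_203 = 1004;  a_204 = 202
  a_205 = 113;  a_206 = 278;  a_207 = 675;  a_208 = 982;  a_209 = 889;  a_210 = 812
  a_211 = 694;  a_212 = 618;  a_213 = 56;  a_214 = 361;  a_215 = 147;  a_216 = 317
  a_217 = 512;  a_218 = 706;  a_219 = 335;  a_220 = 592;  a_221 = 501;  a_222 = 545
  a_223 = 180;  a_224 = 800;  a_225 = 977;  a_226 = 82;  a_227 = 925;  a_228 = 972
  a_229 = 284;  a_230 = 29;  a_231 = 241;  a_232 = 959;  a_233 = 2;  a_234 = 121
  a_235 = 762;  a_236 = 696;  a_237 = 739;  a_238 = 818;  a_239 = 48;  a_240 = 886
  a_241 = 126;  a_242 = 560;  a_243 = 583;  a_244 = 461;  a_245 = 143;  a_246 = 75
  a_247 = 1006;  a_248 = 323;  a_249 = 875;  a_250 = 974;  a_251 = 405;  a_252 = 791
  a_253 = 937;  a_254 = 689;  a_255 = 820;  a_256 = 169;  a_257 = 639;  a_258 = 822
  a_259 = 290;  a_260 = 392;  a_261 = 509;  a_262 = 20;  a_263 = 201;  a_264 = 557
  a_265 = 906;  a_266 = 327;  a_267 = 108;  a_268 = 480;  a_269 = 788;  a_270 = 251
  a_271 = 555;  a_272 = 785;  a_273 = 574;  a_274 = 421;  a_275 = 750;  a_276 = 979
  a_277 = 203;  a_278 = 678;  a_279 = 659;  a_280 = 14;  a_281 = 847;  a_282 = 289
  a_283 = 836;  a_284 = 128;  a_285 = 681;  a_286 = 336;  a_287 = 148
a_288 = 565·148 = 882
a_289 = 565·882 = 893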